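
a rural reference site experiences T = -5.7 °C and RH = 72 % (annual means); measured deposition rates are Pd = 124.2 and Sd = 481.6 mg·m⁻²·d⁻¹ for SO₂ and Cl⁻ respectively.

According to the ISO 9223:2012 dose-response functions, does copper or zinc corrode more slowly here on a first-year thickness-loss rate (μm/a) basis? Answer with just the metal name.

copper: T≤10 °C ⇒ hinge +0.126·(-5.7−10) = -1.9782
  SO₂ term: 0.0053·124.2^0.26·exp(0.059·72-1.9782) = 0.1797
  Sd branch = 0.01025·Sd^0.27·e^(0.036·RH+0.049·T) = 0.5488 μm/a
  r_corr = 0.1797 + 0.5488 = 0.7285 μm/a
zinc: f(T) = +0.038·(T−10) [T≤10 °C] = -0.5966
  Pd branch = 0.0129·Pd^0.44·e^(0.046·RH+f) = 1.627 μm/a
  Sd branch = 0.0175·Sd^0.57·e^(0.008·RH+0.085·T) = 0.6485 μm/a
  sum: 1.627 + 0.6485 → r_corr = 2.275 μm/a
Ordering by μm/a: zinc (2.28) > copper (0.729)

copper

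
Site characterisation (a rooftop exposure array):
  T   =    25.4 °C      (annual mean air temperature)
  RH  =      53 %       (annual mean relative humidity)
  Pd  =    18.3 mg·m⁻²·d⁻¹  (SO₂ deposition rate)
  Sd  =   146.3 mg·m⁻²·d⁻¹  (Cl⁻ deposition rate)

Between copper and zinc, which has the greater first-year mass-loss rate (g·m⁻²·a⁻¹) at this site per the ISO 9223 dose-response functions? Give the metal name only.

zinc

copper: T>10 °C ⇒ hinge -0.080·(25.4−10) = -1.2320
  sulphur-dioxide contribution → 0.07508 μm/a
  chloride contribution → 0.9215 μm/a
  total first-year rate 0.9966 μm/a
  mass loss = 0.9966 μm/a × 8.96 g/cm³ = 8.929 g·m⁻²·a⁻¹
zinc: temperature factor f = -0.071·(15.4) = -1.0934
  sulphur-dioxide contribution → 0.1778 μm/a
  chloride contribution → 3.972 μm/a
  ⇒ r_corr(zinc) = 4.15 μm/a
  mass loss = 4.15 μm/a × 7.14 g/cm³ = 29.63 g·m⁻²·a⁻¹
Ordering by g·m⁻²·a⁻¹: zinc (29.6) > copper (8.93)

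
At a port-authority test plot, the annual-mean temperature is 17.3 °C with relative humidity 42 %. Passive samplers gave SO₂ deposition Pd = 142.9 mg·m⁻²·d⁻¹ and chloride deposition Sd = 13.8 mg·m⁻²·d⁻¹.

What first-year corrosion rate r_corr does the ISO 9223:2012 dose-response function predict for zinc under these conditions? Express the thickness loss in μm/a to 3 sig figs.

zinc: temperature factor f = -0.071·(7.3) = -0.5183
  Pd branch = 0.0129·Pd^0.44·e^(0.046·RH+f) = 0.4707 μm/a
  Sd branch = 0.0175·Sd^0.57·e^(0.008·RH+0.085·T) = 0.4757 μm/a
  sum: 0.4707 + 0.4757 → r_corr = 0.9464 μm/a

r_corr = 0.946 μm/a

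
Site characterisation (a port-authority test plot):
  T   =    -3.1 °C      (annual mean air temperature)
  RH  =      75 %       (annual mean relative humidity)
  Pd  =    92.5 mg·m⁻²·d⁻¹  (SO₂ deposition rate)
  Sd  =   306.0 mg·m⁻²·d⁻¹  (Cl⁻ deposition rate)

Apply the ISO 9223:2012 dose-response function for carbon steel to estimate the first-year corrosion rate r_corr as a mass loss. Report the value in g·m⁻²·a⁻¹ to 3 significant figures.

r_corr = 384 g·m⁻²·a⁻¹

carbon steel: T≤10 °C ⇒ hinge +0.150·(-3.1−10) = -1.9650
  SO₂ term: 1.77·92.5^0.52·exp(0.02·75-1.9650) = 11.71
  Sd branch = 0.102·Sd^0.62·e^(0.033·RH+0.04·T) = 37.22 μm/a
  sum: 11.71 + 37.22 → r_corr = 48.93 μm/a
Convert to mass loss: 48.93 μm/a × 7.85 g/cm³ = 384.1 g·m⁻²·a⁻¹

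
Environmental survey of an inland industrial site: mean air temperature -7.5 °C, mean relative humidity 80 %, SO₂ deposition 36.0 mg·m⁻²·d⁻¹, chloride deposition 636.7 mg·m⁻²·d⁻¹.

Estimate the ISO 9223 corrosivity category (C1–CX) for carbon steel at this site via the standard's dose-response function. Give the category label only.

carbon steel: T≤10 °C ⇒ hinge +0.150·(-7.5−10) = -2.6250
  sulphur-dioxide contribution → 4.094 μm/a
  chloride contribution → 57.98 μm/a
  ⇒ r_corr(carbon steel) = 62.07 μm/a
62.1 μm/a falls in (50, 80] for carbon steel → category C4

C4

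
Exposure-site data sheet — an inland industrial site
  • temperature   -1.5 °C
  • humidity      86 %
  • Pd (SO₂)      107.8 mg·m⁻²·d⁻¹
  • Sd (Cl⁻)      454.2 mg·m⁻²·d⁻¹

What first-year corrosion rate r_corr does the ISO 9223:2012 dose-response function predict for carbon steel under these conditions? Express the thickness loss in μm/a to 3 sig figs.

carbon steel: T≤10 °C ⇒ hinge +0.150·(-1.5−10) = -1.7250
  Pd branch = 1.77·Pd^0.52·e^(0.02·RH+f) = 20.08 μm/a
  Cl⁻ term: 0.102·454.2^0.62·exp(0.033·86+0.04·-1.5) = 72.87
  r_corr = 20.08 + 72.87 = 92.95 μm/a

r_corr = 93.0 μm/a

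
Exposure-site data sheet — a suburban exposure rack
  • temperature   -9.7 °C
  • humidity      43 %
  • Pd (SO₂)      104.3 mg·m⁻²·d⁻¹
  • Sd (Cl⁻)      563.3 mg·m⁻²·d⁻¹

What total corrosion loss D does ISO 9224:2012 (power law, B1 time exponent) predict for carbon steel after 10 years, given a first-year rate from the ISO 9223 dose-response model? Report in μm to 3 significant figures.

D(10) = 56.5 μm

carbon steel: T≤10 °C ⇒ hinge +0.150·(-9.7−10) = -2.9550
  sulphur-dioxide contribution → 2.441 μm/a
  chloride contribution → 14.51 μm/a
  ⇒ r_corr(carbon steel) = 16.96 μm/a
Power-law: D(10) = r_corr · 10^0.523
  D(10) = 16.96 × 10^0.523 = 16.96 × 3.334 = 56.54 μm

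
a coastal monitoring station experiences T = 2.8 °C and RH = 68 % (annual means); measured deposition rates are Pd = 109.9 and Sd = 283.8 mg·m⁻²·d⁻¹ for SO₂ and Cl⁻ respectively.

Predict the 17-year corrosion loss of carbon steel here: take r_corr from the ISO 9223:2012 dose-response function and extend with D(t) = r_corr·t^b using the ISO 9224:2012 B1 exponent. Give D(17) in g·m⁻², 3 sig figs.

D(17) = 2.17e+03 g·m⁻²

carbon steel: T≤10 °C ⇒ hinge +0.150·(2.8−10) = -1.0800
  sulphur-dioxide contribution → 26.97 μm/a
  chloride contribution → 35.7 μm/a
  total first-year rate 62.67 μm/a
Long-term exponent b (ISO 9224 Table 2, B1) = 0.523
  D(17) = 62.67 × 17^0.523 = 62.67 × 4.401 = 275.8 μm
  Mass loss = 275.8 μm × 7.85 g/cm³ = 2165 g·m⁻²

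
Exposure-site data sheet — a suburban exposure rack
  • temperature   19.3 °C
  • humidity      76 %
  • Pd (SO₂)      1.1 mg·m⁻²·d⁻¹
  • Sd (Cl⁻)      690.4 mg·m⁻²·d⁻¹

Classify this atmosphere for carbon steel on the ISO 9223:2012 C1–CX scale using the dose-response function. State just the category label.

carbon steel: T>10 °C ⇒ hinge -0.054·(19.3−10) = -0.5022
  Pd branch = 1.77·Pd^0.52·e^(0.02·RH+f) = 5.147 μm/a
  Sd branch = 0.102·Sd^0.62·e^(0.033·RH+0.04·T) = 156.1 μm/a
  r_corr = 5.147 + 156.1 = 161.2 μm/a
161 μm/a falls in (80, 200] for carbon steel → category C5

C5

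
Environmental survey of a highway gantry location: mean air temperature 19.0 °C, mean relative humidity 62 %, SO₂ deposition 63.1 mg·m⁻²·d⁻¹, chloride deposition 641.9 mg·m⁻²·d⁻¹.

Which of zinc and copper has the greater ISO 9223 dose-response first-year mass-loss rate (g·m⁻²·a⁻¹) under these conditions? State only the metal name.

zinc: temperature factor f = -0.071·(9.0) = -0.6390
  Pd branch = 0.0129·Pd^0.44·e^(0.046·RH+f) = 0.7306 μm/a
  Sd branch = 0.0175·Sd^0.57·e^(0.008·RH+0.085·T) = 5.756 μm/a
  r_corr = 0.7306 + 5.756 = 6.486 μm/a
  mass loss = 6.486 μm/a × 7.14 g/cm³ = 46.31 g·m⁻²·a⁻¹
copper: T>10 °C ⇒ hinge -0.080·(19.0−10) = -0.7200
  Pd branch = 0.0053·Pd^0.26·e^(0.059·RH+f) = 0.2939 μm/a
  Sd branch = 0.01025·Sd^0.27·e^(0.036·RH+0.049·T) = 1.388 μm/a
  r_corr = 0.2939 + 1.388 = 1.682 μm/a
  mass loss = 1.682 μm/a × 8.96 g/cm³ = 15.07 g·m⁻²·a⁻¹
Ordering by g·m⁻²·a⁻¹: zinc (46.3) > copper (15.1)

zinc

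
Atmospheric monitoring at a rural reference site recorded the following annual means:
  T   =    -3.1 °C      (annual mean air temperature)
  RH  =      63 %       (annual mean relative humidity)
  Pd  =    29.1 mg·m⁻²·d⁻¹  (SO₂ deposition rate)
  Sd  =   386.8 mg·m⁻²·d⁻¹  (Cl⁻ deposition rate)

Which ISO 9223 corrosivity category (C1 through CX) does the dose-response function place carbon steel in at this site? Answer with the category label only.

C3

carbon steel: T≤10 °C ⇒ hinge +0.150·(-3.1−10) = -1.9650
  SO₂ term: 1.77·29.1^0.52·exp(0.02·63-1.9650) = 5.047
  Sd branch = 0.102·Sd^0.62·e^(0.033·RH+0.04·T) = 28.97 μm/a
  sum: 5.047 + 28.97 → r_corr = 34.01 μm/a
ISO 9223 Table 2 (carbon steel): 25 < 34 ≤ 50 μm/a ⇒ C3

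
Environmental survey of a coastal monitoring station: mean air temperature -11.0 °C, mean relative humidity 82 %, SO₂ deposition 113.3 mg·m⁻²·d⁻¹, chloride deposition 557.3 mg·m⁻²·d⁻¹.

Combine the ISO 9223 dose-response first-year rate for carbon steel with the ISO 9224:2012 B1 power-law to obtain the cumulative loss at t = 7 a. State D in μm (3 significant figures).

D(7) = 150 μm

carbon steel: T≤10 °C ⇒ hinge +0.150·(-11.0−10) = -3.1500
  sulphur-dioxide contribution → 4.575 μm/a
  chloride contribution → 49.58 μm/a
  total first-year rate 54.15 μm/a
ISO 9224: D(t) = r_corr · t^b with b = 0.523 (carbon steel, B1)
  D(7) = 54.15 × 7^0.523 = 54.15 × 2.767 = 149.8 μm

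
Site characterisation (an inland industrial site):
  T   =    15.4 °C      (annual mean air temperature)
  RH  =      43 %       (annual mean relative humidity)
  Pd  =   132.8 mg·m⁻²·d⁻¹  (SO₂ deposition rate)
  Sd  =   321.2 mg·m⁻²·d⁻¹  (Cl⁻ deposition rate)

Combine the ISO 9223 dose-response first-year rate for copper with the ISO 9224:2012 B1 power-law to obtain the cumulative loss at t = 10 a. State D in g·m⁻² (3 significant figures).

D(10) = 26.7 g·m⁻²

copper: f(T) = -0.080·(T−10) [T>10 °C] = -0.4320
  Pd branch = 0.0053·Pd^0.26·e^(0.059·RH+f) = 0.1551 μm/a
  Cl⁻ term: 0.01025·321.2^0.27·exp(0.036·43+0.049·15.4) = 0.487
  sum: 0.1551 + 0.487 → r_corr = 0.6421 μm/a
Long-term exponent b (ISO 9224 Table 2, B1) = 0.667
  D(10) = 0.6421 × 10^0.667 = 0.6421 × 4.645 = 2.983 μm
  Mass loss = 2.983 μm × 8.96 g/cm³ = 26.72 g·m⁻²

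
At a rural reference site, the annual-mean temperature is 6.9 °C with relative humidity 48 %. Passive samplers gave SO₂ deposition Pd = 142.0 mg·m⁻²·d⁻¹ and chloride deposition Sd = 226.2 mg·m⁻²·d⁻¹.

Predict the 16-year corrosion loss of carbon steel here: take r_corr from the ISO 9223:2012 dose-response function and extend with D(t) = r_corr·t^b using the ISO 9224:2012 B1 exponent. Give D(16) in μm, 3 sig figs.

carbon steel: T≤10 °C ⇒ hinge +0.150·(6.9−10) = -0.4650
  Pd branch = 1.77·Pd^0.52·e^(0.02·RH+f) = 38.21 μm/a
  Sd branch = 0.102·Sd^0.62·e^(0.033·RH+0.04·T) = 18.89 μm/a
  sum: 38.21 + 18.89 → r_corr = 57.09 μm/a
Power-law: D(16) = r_corr · 16^0.523
  D(16) = 57.09 × 16^0.523 = 57.09 × 4.263 = 243.4 μm

D(16) = 243 μm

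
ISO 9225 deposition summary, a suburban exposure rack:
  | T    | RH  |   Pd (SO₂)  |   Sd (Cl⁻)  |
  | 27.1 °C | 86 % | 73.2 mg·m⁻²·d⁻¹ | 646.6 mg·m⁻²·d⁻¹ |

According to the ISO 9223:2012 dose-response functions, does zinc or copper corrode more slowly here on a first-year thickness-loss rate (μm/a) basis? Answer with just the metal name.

zinc: temperature factor f = -0.071·(17.1) = -1.2141
  SO₂ term: 0.0129·73.2^0.44·exp(0.046·86-1.2141) = 1.324
  Cl⁻ term: 0.0175·646.6^0.57·exp(0.008·86+0.085·27.1) = 13.94
  r_corr = 1.324 + 13.94 = 15.26 μm/a
copper: temperature factor f = -0.080·(17.1) = -1.3680
  Pd branch = 0.0053·Pd^0.26·e^(0.059·RH+f) = 0.6585 μm/a
  Sd branch = 0.01025·Sd^0.27·e^(0.036·RH+0.049·T) = 4.908 μm/a
  r_corr = 0.6585 + 4.908 = 5.566 μm/a
Ordering by μm/a: zinc (15.3) > copper (5.57)

copper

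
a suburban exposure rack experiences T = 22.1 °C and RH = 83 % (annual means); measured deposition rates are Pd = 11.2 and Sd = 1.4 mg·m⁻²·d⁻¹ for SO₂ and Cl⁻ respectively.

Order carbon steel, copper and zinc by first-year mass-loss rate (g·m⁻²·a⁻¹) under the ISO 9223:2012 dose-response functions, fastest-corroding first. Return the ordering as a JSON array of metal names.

carbon steel: temperature factor f = -0.054·(12.1) = -0.6534
  sulphur-dioxide contribution → 17.01 μm/a
  chloride contribution → 4.706 μm/a
  total first-year rate 21.72 μm/a
  mass loss = 21.72 μm/a × 7.85 g/cm³ = 170.5 g·m⁻²·a⁻¹
copper: f(T) = -0.080·(T−10) [T>10 °C] = -0.9680
  sulphur-dioxide contribution → 0.5051 μm/a
  chloride contribution → 0.6579 μm/a
  ⇒ r_corr(copper) = 1.163 μm/a
  mass loss = 1.163 μm/a × 8.96 g/cm³ = 10.42 g·m⁻²·a⁻¹
zinc: f(T) = -0.071·(T−10) [T>10 °C] = -0.8591
  sulphur-dioxide contribution → 0.7199 μm/a
  chloride contribution → 0.2695 μm/a
  total first-year rate 0.9894 μm/a
  mass loss = 0.9894 μm/a × 7.14 g/cm³ = 7.064 g·m⁻²·a⁻¹
Ordering by g·m⁻²·a⁻¹: carbon steel (170) > copper (10.4) > zinc (7.06)

["carbon steel", "copper", "zinc"]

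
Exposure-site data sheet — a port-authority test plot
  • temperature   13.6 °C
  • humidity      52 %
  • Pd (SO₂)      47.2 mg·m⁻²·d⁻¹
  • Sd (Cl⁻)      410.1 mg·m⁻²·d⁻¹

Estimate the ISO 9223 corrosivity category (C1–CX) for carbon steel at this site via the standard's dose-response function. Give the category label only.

C4

carbon steel: f(T) = -0.054·(T−10) [T>10 °C] = -0.1944
  SO₂ term: 1.77·47.2^0.52·exp(0.02·52-0.1944) = 30.6
  Cl⁻ term: 0.102·410.1^0.62·exp(0.033·52+0.04·13.6) = 40.75
  sum: 30.6 + 40.75 → r_corr = 71.34 μm/a
Category bounds: 50…80 μm/a bracket r_corr ⇒ C4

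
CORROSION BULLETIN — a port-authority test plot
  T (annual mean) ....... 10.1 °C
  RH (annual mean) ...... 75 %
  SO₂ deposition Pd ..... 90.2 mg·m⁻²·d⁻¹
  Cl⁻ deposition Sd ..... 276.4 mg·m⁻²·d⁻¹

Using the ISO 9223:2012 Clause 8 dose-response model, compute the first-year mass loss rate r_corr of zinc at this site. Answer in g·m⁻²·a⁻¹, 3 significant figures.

zinc: f(T) = -0.071·(T−10) [T>10 °C] = -0.0071
  Pd branch = 0.0129·Pd^0.44·e^(0.046·RH+f) = 2.925 μm/a
  Cl⁻ term: 0.0175·276.4^0.57·exp(0.008·75+0.085·10.1) = 1.854
  sum: 2.925 + 1.854 → r_corr = 4.779 μm/a
Convert to mass loss: 4.779 μm/a × 7.14 g/cm³ = 34.12 g·m⁻²·a⁻¹

r_corr = 34.1 g·m⁻²·a⁻¹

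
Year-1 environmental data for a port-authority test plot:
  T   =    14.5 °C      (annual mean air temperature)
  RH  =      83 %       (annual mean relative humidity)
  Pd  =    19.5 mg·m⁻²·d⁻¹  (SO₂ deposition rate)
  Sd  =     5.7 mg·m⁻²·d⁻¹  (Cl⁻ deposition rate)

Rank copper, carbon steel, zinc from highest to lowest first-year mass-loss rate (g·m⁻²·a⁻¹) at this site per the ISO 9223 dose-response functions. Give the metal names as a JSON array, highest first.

copper: T>10 °C ⇒ hinge -0.080·(14.5−10) = -0.3600
  SO₂ term: 0.0053·19.5^0.26·exp(0.059·83-0.3600) = 1.072
  Sd branch = 0.01025·Sd^0.27·e^(0.036·RH+0.049·T) = 0.6623 μm/a
  r_corr = 1.072 + 0.6623 = 1.734 μm/a
  mass loss = 1.734 μm/a × 8.96 g/cm³ = 15.54 g·m⁻²·a⁻¹
carbon steel: T>10 °C ⇒ hinge -0.054·(14.5−10) = -0.2430
  Pd branch = 1.77·Pd^0.52·e^(0.02·RH+f) = 34.21 μm/a
  Cl⁻ term: 0.102·5.7^0.62·exp(0.033·83+0.04·14.5) = 8.292
  r_corr = 34.21 + 8.292 = 42.5 μm/a
  mass loss = 42.5 μm/a × 7.85 g/cm³ = 333.7 g·m⁻²·a⁻¹
zinc: f(T) = -0.071·(T−10) [T>10 °C] = -0.3195
  SO₂ term: 0.0129·19.5^0.44·exp(0.046·83-0.3195) = 1.576
  Cl⁻ term: 0.0175·5.7^0.57·exp(0.008·83+0.085·14.5) = 0.3144
  r_corr = 1.576 + 0.3144 = 1.891 μm/a
  mass loss = 1.891 μm/a × 7.14 g/cm³ = 13.5 g·m⁻²·a⁻¹
Ordering by g·m⁻²·a⁻¹: carbon steel (334) > copper (15.5) > zinc (13.5)

["carbon steel", "copper", "zinc"]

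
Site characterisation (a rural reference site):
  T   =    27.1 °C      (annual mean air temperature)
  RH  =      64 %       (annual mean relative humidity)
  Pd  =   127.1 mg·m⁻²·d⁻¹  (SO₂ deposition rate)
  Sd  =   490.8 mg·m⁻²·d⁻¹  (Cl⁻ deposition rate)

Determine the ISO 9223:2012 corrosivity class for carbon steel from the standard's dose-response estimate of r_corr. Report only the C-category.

C5

carbon steel: T>10 °C ⇒ hinge -0.054·(27.1−10) = -0.9234
  Pd branch = 1.77·Pd^0.52·e^(0.02·RH+f) = 31.4 μm/a
  Cl⁻ term: 0.102·490.8^0.62·exp(0.033·64+0.04·27.1) = 116.1
  sum: 31.4 + 116.1 → r_corr = 147.5 μm/a
ISO 9223 Table 2 (carbon steel): 80 < 148 ≤ 200 μm/a ⇒ C5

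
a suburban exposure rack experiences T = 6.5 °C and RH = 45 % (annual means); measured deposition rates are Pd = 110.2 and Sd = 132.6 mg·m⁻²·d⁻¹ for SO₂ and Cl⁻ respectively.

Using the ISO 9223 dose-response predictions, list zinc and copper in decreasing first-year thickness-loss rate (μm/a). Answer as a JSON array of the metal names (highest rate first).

["zinc", "copper"]

zinc: f(T) = +0.038·(T−10) [T≤10 °C] = -0.1330
  sulphur-dioxide contribution → 0.7086 μm/a
  chloride contribution → 0.7066 μm/a
  ⇒ r_corr(zinc) = 1.415 μm/a
copper: f(T) = +0.126·(T−10) [T≤10 °C] = -0.4410
  sulphur-dioxide contribution → 0.1647 μm/a
  chloride contribution → 0.2665 μm/a
  total first-year rate 0.4312 μm/a
Ordering by μm/a: zinc (1.42) > copper (0.431)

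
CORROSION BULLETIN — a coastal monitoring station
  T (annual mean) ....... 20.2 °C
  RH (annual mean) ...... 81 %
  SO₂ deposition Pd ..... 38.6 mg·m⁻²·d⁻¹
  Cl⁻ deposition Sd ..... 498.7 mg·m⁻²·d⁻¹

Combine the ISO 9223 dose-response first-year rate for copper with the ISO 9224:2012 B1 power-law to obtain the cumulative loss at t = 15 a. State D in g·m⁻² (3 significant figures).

copper: temperature factor f = -0.080·(10.2) = -0.8160
  Pd branch = 0.0053·Pd^0.26·e^(0.059·RH+f) = 0.7209 μm/a
  Sd branch = 0.01025·Sd^0.27·e^(0.036·RH+0.049·T) = 2.725 μm/a
  r_corr = 0.7209 + 2.725 = 3.446 μm/a
ISO 9224: D(t) = r_corr · t^b with b = 0.667 (copper, B1)
  D(15) = 3.446 × 15^0.667 = 3.446 × 6.088 = 20.98 μm
  Mass loss = 20.98 μm × 8.96 g/cm³ = 188 g·m⁻²

D(15) = 188 g·m⁻²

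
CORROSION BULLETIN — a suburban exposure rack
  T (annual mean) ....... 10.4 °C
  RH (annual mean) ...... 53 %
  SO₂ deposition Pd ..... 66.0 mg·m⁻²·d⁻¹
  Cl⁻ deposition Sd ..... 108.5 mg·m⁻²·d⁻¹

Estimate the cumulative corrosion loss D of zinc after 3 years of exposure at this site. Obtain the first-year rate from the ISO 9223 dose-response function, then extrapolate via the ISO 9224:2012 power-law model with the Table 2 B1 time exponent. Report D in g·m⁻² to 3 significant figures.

zinc: f(T) = -0.071·(T−10) [T>10 °C] = -0.0284
  sulphur-dioxide contribution → 0.9071 μm/a
  chloride contribution → 0.936 μm/a
  ⇒ r_corr(zinc) = 1.843 μm/a
Power-law: D(3) = r_corr · 3^0.813
  D(3) = 1.843 × 3^0.813 = 1.843 × 2.443 = 4.503 μm
  Mass loss = 4.503 μm × 7.14 g/cm³ = 32.15 g·m⁻²

D(3) = 32.1 g·m⁻²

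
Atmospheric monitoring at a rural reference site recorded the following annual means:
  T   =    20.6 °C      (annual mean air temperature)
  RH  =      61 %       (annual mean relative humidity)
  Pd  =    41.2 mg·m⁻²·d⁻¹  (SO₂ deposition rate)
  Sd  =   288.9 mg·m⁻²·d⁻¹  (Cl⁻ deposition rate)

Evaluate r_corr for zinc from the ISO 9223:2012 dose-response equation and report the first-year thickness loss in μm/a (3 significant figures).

r_corr = 4.67 μm/a

zinc: temperature factor f = -0.071·(10.6) = -0.7526
  Pd branch = 0.0129·Pd^0.44·e^(0.046·RH+f) = 0.5163 μm/a
  Cl⁻ term: 0.0175·288.9^0.57·exp(0.008·61+0.085·20.6) = 4.15
  sum: 0.5163 + 4.15 → r_corr = 4.666 μm/a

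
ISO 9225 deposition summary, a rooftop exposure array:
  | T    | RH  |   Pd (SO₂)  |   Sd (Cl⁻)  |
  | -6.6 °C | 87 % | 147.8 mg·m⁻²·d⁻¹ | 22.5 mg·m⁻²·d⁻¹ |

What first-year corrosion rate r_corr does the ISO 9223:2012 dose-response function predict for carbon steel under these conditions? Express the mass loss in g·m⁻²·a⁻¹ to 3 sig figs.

r_corr = 163 g·m⁻²·a⁻¹

carbon steel: f(T) = +0.150·(T−10) [T≤10 °C] = -2.4900
  Pd branch = 1.77·Pd^0.52·e^(0.02·RH+f) = 11.23 μm/a
  Cl⁻ term: 0.102·22.5^0.62·exp(0.033·87+0.04·-6.6) = 9.531
  sum: 11.23 + 9.531 → r_corr = 20.76 μm/a
Convert to mass loss: 20.76 μm/a × 7.85 g/cm³ = 163 g·m⁻²·a⁻¹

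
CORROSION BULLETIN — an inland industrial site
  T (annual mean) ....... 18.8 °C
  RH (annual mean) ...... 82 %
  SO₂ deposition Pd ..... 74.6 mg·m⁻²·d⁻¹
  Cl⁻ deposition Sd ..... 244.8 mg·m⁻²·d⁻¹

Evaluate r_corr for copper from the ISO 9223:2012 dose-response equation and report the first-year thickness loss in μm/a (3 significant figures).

copper: temperature factor f = -0.080·(8.8) = -0.7040
  sulphur-dioxide contribution → 1.015 μm/a
  chloride contribution → 2.177 μm/a
  total first-year rate 3.192 μm/a

r_corr = 3.19 μm/a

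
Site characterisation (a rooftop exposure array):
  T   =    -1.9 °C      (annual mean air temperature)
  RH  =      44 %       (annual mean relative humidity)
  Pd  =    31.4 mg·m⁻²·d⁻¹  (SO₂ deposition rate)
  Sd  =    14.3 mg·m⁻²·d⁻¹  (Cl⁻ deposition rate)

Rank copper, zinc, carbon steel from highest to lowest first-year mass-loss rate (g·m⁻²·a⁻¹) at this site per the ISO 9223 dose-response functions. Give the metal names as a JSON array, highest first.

copper: temperature factor f = +0.126·(-11.9) = -1.4994
  Pd branch = 0.0053·Pd^0.26·e^(0.059·RH+f) = 0.03888 μm/a
  Sd branch = 0.01025·Sd^0.27·e^(0.036·RH+0.049·T) = 0.09336 μm/a
  sum: 0.03888 + 0.09336 → r_corr = 0.1322 μm/a
  mass loss = 0.1322 μm/a × 8.96 g/cm³ = 1.185 g·m⁻²·a⁻¹
zinc: f(T) = +0.038·(T−10) [T≤10 °C] = -0.4522
  Pd branch = 0.0129·Pd^0.44·e^(0.046·RH+f) = 0.283 μm/a
  Cl⁻ term: 0.0175·14.3^0.57·exp(0.008·44+0.085·-1.9) = 0.09645
  sum: 0.283 + 0.09645 → r_corr = 0.3795 μm/a
  mass loss = 0.3795 μm/a × 7.14 g/cm³ = 2.71 g·m⁻²·a⁻¹
carbon steel: f(T) = +0.150·(T−10) [T≤10 °C] = -1.7850
  SO₂ term: 1.77·31.4^0.52·exp(0.02·44-1.7850) = 4.299
  Sd branch = 0.102·Sd^0.62·e^(0.033·RH+0.04·T) = 2.101 μm/a
  sum: 4.299 + 2.101 → r_corr = 6.4 μm/a
  mass loss = 6.4 μm/a × 7.85 g/cm³ = 50.24 g·m⁻²·a⁻¹
Ordering by g·m⁻²·a⁻¹: carbon steel (50.2) > zinc (2.71) > copper (1.18)

["carbon steel", "zinc", "copper"]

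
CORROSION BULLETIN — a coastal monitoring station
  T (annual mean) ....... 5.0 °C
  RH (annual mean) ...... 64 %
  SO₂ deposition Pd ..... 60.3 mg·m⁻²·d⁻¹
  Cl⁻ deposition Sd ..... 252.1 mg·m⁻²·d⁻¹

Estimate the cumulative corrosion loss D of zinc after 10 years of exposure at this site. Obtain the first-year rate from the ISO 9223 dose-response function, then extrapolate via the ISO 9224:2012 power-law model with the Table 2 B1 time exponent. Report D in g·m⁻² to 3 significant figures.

zinc: temperature factor f = +0.038·(-5.0) = -0.1900
  SO₂ term: 0.0129·60.3^0.44·exp(0.046·64-0.1900) = 1.23
  Cl⁻ term: 0.0175·252.1^0.57·exp(0.008·64+0.085·5.0) = 1.044
  r_corr = 1.23 + 1.044 = 2.275 μm/a
ISO 9224: D(t) = r_corr · t^b with b = 0.813 (zinc, B1)
  D(10) = 2.275 × 10^0.813 = 2.275 × 6.501 = 14.79 μm
  Mass loss = 14.79 μm × 7.14 g/cm³ = 105.6 g·m⁻²

D(10) = 106 g·m⁻²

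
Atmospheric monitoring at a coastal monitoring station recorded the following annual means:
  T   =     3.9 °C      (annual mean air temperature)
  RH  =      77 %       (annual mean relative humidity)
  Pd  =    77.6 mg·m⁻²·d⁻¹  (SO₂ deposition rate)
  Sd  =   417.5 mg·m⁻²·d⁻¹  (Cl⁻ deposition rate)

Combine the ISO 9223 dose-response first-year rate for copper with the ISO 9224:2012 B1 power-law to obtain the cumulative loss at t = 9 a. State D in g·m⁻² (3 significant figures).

copper: temperature factor f = +0.126·(-6.1) = -0.7686
  sulphur-dioxide contribution → 0.7159 μm/a
  chloride contribution → 1.012 μm/a
  total first-year rate 1.728 μm/a
Power-law: D(9) = r_corr · 9^0.667
  D(9) = 1.728 × 9^0.667 = 1.728 × 4.33 = 7.481 μm
  Mass loss = 7.481 μm × 8.96 g/cm³ = 67.03 g·m⁻²

D(9) = 67.0 g·m⁻²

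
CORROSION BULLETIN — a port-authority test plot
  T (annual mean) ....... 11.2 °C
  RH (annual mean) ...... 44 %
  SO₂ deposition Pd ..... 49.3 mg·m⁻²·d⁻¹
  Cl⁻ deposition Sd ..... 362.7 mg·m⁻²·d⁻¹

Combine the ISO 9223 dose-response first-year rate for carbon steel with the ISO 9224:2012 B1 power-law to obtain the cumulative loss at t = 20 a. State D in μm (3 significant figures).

D(20) = 272 μm

carbon steel: temperature factor f = -0.054·(1.2) = -0.0648
  sulphur-dioxide contribution → 30.36 μm/a
  chloride contribution → 26.34 μm/a
  total first-year rate 56.7 μm/a
Long-term exponent b (ISO 9224 Table 2, B1) = 0.523
  D(20) = 56.7 × 20^0.523 = 56.7 × 4.791 = 271.7 μm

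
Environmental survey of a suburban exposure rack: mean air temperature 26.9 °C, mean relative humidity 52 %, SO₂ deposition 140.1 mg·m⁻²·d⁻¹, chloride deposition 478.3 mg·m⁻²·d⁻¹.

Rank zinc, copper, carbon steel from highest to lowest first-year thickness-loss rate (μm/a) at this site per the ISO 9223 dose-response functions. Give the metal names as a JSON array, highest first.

["carbon steel", "zinc", "copper"]

zinc: temperature factor f = -0.071·(16.9) = -1.1999
  Pd branch = 0.0129·Pd^0.44·e^(0.046·RH+f) = 0.3739 μm/a
  Cl⁻ term: 0.0175·478.3^0.57·exp(0.008·52+0.085·26.9) = 8.793
  r_corr = 0.3739 + 8.793 = 9.167 μm/a
copper: f(T) = -0.080·(T−10) [T>10 °C] = -1.3520
  Pd branch = 0.0053·Pd^0.26·e^(0.059·RH+f) = 0.1066 μm/a
  Sd branch = 0.01025·Sd^0.27·e^(0.036·RH+0.049·T) = 1.317 μm/a
  sum: 0.1066 + 1.317 → r_corr = 1.424 μm/a
carbon steel: T>10 °C ⇒ hinge -0.054·(26.9−10) = -0.9126
  Pd branch = 1.77·Pd^0.52·e^(0.02·RH+f) = 26.27 μm/a
  Cl⁻ term: 0.102·478.3^0.62·exp(0.033·52+0.04·26.9) = 76.31
  sum: 26.27 + 76.31 → r_corr = 102.6 μm/a
Ordering by μm/a: carbon steel (103) > zinc (9.17) > copper (1.42)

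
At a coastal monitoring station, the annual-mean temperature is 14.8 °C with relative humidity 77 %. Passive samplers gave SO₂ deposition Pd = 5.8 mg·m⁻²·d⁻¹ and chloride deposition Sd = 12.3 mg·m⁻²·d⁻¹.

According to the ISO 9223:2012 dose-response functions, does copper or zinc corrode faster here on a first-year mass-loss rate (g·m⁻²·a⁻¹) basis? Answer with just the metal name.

copper

copper: f(T) = -0.080·(T−10) [T>10 °C] = -0.3840
  Pd branch = 0.0053·Pd^0.26·e^(0.059·RH+f) = 0.5358 μm/a
  Cl⁻ term: 0.01025·12.3^0.27·exp(0.036·77+0.049·14.8) = 0.6665
  sum: 0.5358 + 0.6665 → r_corr = 1.202 μm/a
  mass loss = 1.202 μm/a × 8.96 g/cm³ = 10.77 g·m⁻²·a⁻¹
zinc: f(T) = -0.071·(T−10) [T>10 °C] = -0.3408
  SO₂ term: 0.0129·5.8^0.44·exp(0.046·77-0.3408) = 0.6867
  Cl⁻ term: 0.0175·12.3^0.57·exp(0.008·77+0.085·14.8) = 0.4766
  sum: 0.6867 + 0.4766 → r_corr = 1.163 μm/a
  mass loss = 1.163 μm/a × 7.14 g/cm³ = 8.306 g·m⁻²·a⁻¹
Ordering by g·m⁻²·a⁻¹: copper (10.8) > zinc (8.31)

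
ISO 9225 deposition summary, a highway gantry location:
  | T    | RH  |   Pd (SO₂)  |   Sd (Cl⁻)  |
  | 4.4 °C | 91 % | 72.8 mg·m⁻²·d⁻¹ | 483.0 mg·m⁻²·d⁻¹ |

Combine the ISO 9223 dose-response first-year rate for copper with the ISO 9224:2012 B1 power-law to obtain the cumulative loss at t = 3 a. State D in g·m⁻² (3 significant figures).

copper: f(T) = +0.126·(T−10) [T≤10 °C] = -0.7056
  SO₂ term: 0.0053·72.8^0.26·exp(0.059·91-0.7056) = 1.713
  Cl⁻ term: 0.01025·483.0^0.27·exp(0.036·91+0.049·4.4) = 1.786
  sum: 1.713 + 1.786 → r_corr = 3.498 μm/a
ISO 9224: D(t) = r_corr · t^b with b = 0.667 (copper, B1)
  D(3) = 3.498 × 3^0.667 = 3.498 × 2.081 = 7.28 μm
  Mass loss = 7.28 μm × 8.96 g/cm³ = 65.23 g·m⁻²

D(3) = 65.2 g·m⁻²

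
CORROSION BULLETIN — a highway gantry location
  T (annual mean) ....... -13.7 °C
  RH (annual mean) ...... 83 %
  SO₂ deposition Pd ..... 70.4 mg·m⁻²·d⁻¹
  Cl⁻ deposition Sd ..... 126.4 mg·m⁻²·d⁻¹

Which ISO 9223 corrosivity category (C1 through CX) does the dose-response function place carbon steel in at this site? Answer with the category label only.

carbon steel: f(T) = +0.150·(T−10) [T≤10 °C] = -3.5550
  Pd branch = 1.77·Pd^0.52·e^(0.02·RH+f) = 2.431 μm/a
  Cl⁻ term: 0.102·126.4^0.62·exp(0.033·83+0.04·-13.7) = 18.33
  r_corr = 2.431 + 18.33 = 20.76 μm/a
Category bounds: 1.3…25 μm/a bracket r_corr ⇒ C2

C2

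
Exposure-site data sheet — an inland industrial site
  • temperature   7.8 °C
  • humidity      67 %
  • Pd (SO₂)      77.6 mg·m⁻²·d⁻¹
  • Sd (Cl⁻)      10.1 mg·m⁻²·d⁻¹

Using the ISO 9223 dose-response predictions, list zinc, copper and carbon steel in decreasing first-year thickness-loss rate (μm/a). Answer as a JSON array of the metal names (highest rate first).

zinc: temperature factor f = +0.038·(-2.2) = -0.0836
  SO₂ term: 0.0129·77.6^0.44·exp(0.046·67-0.0836) = 1.755
  Sd branch = 0.0175·Sd^0.57·e^(0.008·RH+0.085·T) = 0.2169 μm/a
  sum: 1.755 + 0.2169 → r_corr = 1.972 μm/a
copper: f(T) = +0.126·(T−10) [T≤10 °C] = -0.2772
  SO₂ term: 0.0053·77.6^0.26·exp(0.059·67-0.2772) = 0.6487
  Sd branch = 0.01025·Sd^0.27·e^(0.036·RH+0.049·T) = 0.3129 μm/a
  sum: 0.6487 + 0.3129 → r_corr = 0.9616 μm/a
carbon steel: T≤10 °C ⇒ hinge +0.150·(7.8−10) = -0.3300
  SO₂ term: 1.77·77.6^0.52·exp(0.02·67-0.3300) = 46.7
  Sd branch = 0.102·Sd^0.62·e^(0.033·RH+0.04·T) = 5.333 μm/a
  r_corr = 46.7 + 5.333 = 52.04 μm/a
Ordering by μm/a: carbon steel (52) > zinc (1.97) > copper (0.962)

["carbon steel", "zinc", "copper"]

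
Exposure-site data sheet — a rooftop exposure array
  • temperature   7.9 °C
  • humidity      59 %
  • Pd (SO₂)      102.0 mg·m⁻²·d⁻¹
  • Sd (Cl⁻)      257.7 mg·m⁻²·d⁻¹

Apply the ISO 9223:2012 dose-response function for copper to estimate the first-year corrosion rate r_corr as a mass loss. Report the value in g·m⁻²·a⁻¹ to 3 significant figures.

copper: temperature factor f = +0.126·(-2.1) = -0.2646
  SO₂ term: 0.0053·102.0^0.26·exp(0.059·59-0.2646) = 0.4399
  Sd branch = 0.01025·Sd^0.27·e^(0.036·RH+0.049·T) = 0.5653 μm/a
  sum: 0.4399 + 0.5653 → r_corr = 1.005 μm/a
Convert to mass loss: 1.005 μm/a × 8.96 g/cm³ = 9.007 g·m⁻²·a⁻¹

r_corr = 9.01 g·m⁻²·a⁻¹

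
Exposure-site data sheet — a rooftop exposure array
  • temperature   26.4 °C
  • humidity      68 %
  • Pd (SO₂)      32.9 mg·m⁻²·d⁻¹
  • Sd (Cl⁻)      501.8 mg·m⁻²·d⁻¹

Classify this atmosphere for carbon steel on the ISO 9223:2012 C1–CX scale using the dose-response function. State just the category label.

C5

carbon steel: f(T) = -0.054·(T−10) [T>10 °C] = -0.8856
  Pd branch = 1.77·Pd^0.52·e^(0.02·RH+f) = 17.5 μm/a
  Sd branch = 0.102·Sd^0.62·e^(0.033·RH+0.04·T) = 130.6 μm/a
  sum: 17.5 + 130.6 → r_corr = 148.1 μm/a
ISO 9223 Table 2 (carbon steel): 80 < 148 ≤ 200 μm/a ⇒ C5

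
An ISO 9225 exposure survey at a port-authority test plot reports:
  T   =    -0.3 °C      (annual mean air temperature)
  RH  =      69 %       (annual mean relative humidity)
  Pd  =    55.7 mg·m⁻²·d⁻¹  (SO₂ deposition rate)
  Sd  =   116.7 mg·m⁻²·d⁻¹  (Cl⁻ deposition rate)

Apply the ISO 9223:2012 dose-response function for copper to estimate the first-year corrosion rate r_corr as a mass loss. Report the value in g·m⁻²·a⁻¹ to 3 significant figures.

r_corr = 6.08 g·m⁻²·a⁻¹

copper: temperature factor f = +0.126·(-10.3) = -1.2978
  Pd branch = 0.0053·Pd^0.26·e^(0.059·RH+f) = 0.2413 μm/a
  Sd branch = 0.01025·Sd^0.27·e^(0.036·RH+0.049·T) = 0.4378 μm/a
  r_corr = 0.2413 + 0.4378 = 0.6791 μm/a
Convert to mass loss: 0.6791 μm/a × 8.96 g/cm³ = 6.085 g·m⁻²·a⁻¹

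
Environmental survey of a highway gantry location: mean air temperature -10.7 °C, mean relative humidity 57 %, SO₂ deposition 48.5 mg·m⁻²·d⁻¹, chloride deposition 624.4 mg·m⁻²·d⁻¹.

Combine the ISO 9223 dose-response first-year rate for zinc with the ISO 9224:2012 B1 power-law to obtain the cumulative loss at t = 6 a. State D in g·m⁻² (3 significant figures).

zinc: T≤10 °C ⇒ hinge +0.038·(-10.7−10) = -0.7866
  SO₂ term: 0.0129·48.5^0.44·exp(0.046·57-0.7866) = 0.4461
  Cl⁻ term: 0.0175·624.4^0.57·exp(0.008·57+0.085·-10.7) = 0.436
  r_corr = 0.4461 + 0.436 = 0.8821 μm/a
ISO 9224: D(t) = r_corr · t^b with b = 0.813 (zinc, B1)
  D(6) = 0.8821 × 6^0.813 = 0.8821 × 4.292 = 3.786 μm
  Mass loss = 3.786 μm × 7.14 g/cm³ = 27.03 g·m⁻²

D(6) = 27.0 g·m⁻²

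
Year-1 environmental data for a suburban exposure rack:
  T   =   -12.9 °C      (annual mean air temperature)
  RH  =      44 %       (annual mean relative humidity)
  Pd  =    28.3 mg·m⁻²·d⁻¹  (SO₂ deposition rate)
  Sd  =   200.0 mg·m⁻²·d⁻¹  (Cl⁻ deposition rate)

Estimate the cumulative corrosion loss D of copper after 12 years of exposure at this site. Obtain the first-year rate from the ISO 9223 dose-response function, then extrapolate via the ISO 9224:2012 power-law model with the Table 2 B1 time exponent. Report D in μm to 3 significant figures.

copper: temperature factor f = +0.126·(-22.9) = -2.8854
  Pd branch = 0.0053·Pd^0.26·e^(0.059·RH+f) = 0.009464 μm/a
  Sd branch = 0.01025·Sd^0.27·e^(0.036·RH+0.049·T) = 0.111 μm/a
  r_corr = 0.009464 + 0.111 = 0.1205 μm/a
Long-term exponent b (ISO 9224 Table 2, B1) = 0.667
  D(12) = 0.1205 × 12^0.667 = 0.1205 × 5.246 = 0.632 μm

D(12) = 0.632 μm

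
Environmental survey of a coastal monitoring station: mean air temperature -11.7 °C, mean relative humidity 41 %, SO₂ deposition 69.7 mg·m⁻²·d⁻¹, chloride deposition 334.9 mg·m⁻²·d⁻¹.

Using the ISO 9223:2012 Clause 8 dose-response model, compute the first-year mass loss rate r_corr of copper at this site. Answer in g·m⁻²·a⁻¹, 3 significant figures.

copper: f(T) = +0.126·(T−10) [T≤10 °C] = -2.7342
  Pd branch = 0.0053·Pd^0.26·e^(0.059·RH+f) = 0.01166 μm/a
  Cl⁻ term: 0.01025·334.9^0.27·exp(0.036·41+0.049·-11.7) = 0.1215
  sum: 0.01166 + 0.1215 → r_corr = 0.1331 μm/a
Convert to mass loss: 0.1331 μm/a × 8.96 g/cm³ = 1.193 g·m⁻²·a⁻¹

r_corr = 1.19 g·m⁻²·a⁻¹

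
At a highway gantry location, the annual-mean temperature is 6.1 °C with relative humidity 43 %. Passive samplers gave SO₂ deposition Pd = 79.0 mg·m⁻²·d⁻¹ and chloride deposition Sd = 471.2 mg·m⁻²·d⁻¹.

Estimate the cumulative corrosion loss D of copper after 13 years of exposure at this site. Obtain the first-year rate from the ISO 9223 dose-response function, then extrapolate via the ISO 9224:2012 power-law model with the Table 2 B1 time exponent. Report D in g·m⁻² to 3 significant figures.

copper: f(T) = +0.126·(T−10) [T≤10 °C] = -0.4914
  Pd branch = 0.0053·Pd^0.26·e^(0.059·RH+f) = 0.1277 μm/a
  Sd branch = 0.01025·Sd^0.27·e^(0.036·RH+0.049·T) = 0.3424 μm/a
  r_corr = 0.1277 + 0.3424 = 0.4701 μm/a
Long-term exponent b (ISO 9224 Table 2, B1) = 0.667
  D(13) = 0.4701 × 13^0.667 = 0.4701 × 5.534 = 2.601 μm
  Mass loss = 2.601 μm × 8.96 g/cm³ = 23.31 g·m⁻²

D(13) = 23.3 g·m⁻²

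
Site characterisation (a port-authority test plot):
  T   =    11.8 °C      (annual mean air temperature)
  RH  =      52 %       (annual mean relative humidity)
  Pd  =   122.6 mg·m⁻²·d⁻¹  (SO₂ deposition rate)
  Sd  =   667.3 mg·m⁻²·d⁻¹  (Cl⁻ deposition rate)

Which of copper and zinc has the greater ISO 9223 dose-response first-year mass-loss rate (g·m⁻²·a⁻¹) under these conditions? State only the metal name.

copper: f(T) = -0.080·(T−10) [T>10 °C] = -0.1440
  SO₂ term: 0.0053·122.6^0.26·exp(0.059·52-0.1440) = 0.3445
  Cl⁻ term: 0.01025·667.3^0.27·exp(0.036·52+0.049·11.8) = 0.6877
  r_corr = 0.3445 + 0.6877 = 1.032 μm/a
  mass loss = 1.032 μm/a × 8.96 g/cm³ = 9.248 g·m⁻²·a⁻¹
zinc: T>10 °C ⇒ hinge -0.071·(11.8−10) = -0.1278
  Pd branch = 0.0129·Pd^0.44·e^(0.046·RH+f) = 1.03 μm/a
  Sd branch = 0.0175·Sd^0.57·e^(0.008·RH+0.085·T) = 2.946 μm/a
  sum: 1.03 + 2.946 → r_corr = 3.976 μm/a
  mass loss = 3.976 μm/a × 7.14 g/cm³ = 28.39 g·m⁻²·a⁻¹
Ordering by g·m⁻²·a⁻¹: zinc (28.4) > copper (9.25)

zinc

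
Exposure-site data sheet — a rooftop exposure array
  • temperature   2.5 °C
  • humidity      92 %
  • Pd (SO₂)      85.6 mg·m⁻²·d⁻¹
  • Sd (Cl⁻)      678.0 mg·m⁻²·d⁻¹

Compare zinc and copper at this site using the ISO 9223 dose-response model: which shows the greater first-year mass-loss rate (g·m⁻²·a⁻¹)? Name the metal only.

zinc: temperature factor f = +0.038·(-7.5) = -0.2850
  SO₂ term: 0.0129·85.6^0.44·exp(0.046·92-0.2850) = 4.732
  Cl⁻ term: 0.0175·678.0^0.57·exp(0.008·92+0.085·2.5) = 1.857
  sum: 4.732 + 1.857 → r_corr = 6.589 μm/a
  mass loss = 6.589 μm/a × 7.14 g/cm³ = 47.04 g·m⁻²·a⁻¹
copper: f(T) = +0.126·(T−10) [T≤10 °C] = -0.9450
  Pd branch = 0.0053·Pd^0.26·e^(0.059·RH+f) = 1.492 μm/a
  Cl⁻ term: 0.01025·678.0^0.27·exp(0.036·92+0.049·2.5) = 1.848
  r_corr = 1.492 + 1.848 = 3.34 μm/a
  mass loss = 3.34 μm/a × 8.96 g/cm³ = 29.92 g·m⁻²·a⁻¹
Ordering by g·m⁻²·a⁻¹: zinc (47) > copper (29.9)

zinc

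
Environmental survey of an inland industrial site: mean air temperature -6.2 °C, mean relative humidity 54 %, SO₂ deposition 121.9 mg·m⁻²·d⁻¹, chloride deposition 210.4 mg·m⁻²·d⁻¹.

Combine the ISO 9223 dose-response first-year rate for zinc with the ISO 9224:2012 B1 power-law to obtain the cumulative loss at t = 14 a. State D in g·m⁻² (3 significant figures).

D(14) = 62.7 g·m⁻²

zinc: T≤10 °C ⇒ hinge +0.038·(-6.2−10) = -0.6156
  SO₂ term: 0.0129·121.9^0.44·exp(0.046·54-0.6156) = 0.6916
  Cl⁻ term: 0.0175·210.4^0.57·exp(0.008·54+0.085·-6.2) = 0.3357
  sum: 0.6916 + 0.3357 → r_corr = 1.027 μm/a
ISO 9224: D(t) = r_corr · t^b with b = 0.813 (zinc, B1)
  D(14) = 1.027 × 14^0.813 = 1.027 × 8.547 = 8.78 μm
  Mass loss = 8.78 μm × 7.14 g/cm³ = 62.69 g·m⁻²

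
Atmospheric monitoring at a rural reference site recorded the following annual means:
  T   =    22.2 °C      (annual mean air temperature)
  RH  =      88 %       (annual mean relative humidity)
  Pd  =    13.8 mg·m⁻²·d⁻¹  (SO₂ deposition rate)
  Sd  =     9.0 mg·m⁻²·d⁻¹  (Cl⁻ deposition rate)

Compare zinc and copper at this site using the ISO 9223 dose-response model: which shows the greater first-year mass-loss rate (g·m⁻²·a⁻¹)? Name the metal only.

zinc: temperature factor f = -0.071·(12.2) = -0.8662
  Pd branch = 0.0129·Pd^0.44·e^(0.046·RH+f) = 0.9862 μm/a
  Sd branch = 0.0175·Sd^0.57·e^(0.008·RH+0.085·T) = 0.817 μm/a
  r_corr = 0.9862 + 0.817 = 1.803 μm/a
  mass loss = 1.803 μm/a × 7.14 g/cm³ = 12.87 g·m⁻²·a⁻¹
copper: f(T) = -0.080·(T−10) [T>10 °C] = -0.9760
  SO₂ term: 0.0053·13.8^0.26·exp(0.059·88-0.9760) = 0.7106
  Cl⁻ term: 0.01025·9.0^0.27·exp(0.036·88+0.049·22.2) = 1.308
  r_corr = 0.7106 + 1.308 = 2.019 μm/a
  mass loss = 2.019 μm/a × 8.96 g/cm³ = 18.09 g·m⁻²·a⁻¹
Ordering by g·m⁻²·a⁻¹: copper (18.1) > zinc (12.9)

copper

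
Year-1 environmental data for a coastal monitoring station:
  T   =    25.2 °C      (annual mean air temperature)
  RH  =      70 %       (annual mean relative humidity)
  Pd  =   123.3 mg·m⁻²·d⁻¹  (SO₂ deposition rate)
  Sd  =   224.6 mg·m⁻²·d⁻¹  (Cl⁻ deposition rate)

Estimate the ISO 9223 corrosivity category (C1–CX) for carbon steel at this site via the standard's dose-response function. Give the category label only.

carbon steel: f(T) = -0.054·(T−10) [T>10 °C] = -0.8208
  sulphur-dioxide contribution → 38.62 μm/a
  chloride contribution → 80.81 μm/a
  total first-year rate 119.4 μm/a
ISO 9223 Table 2 (carbon steel): 80 < 119 ≤ 200 μm/a ⇒ C5

C5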